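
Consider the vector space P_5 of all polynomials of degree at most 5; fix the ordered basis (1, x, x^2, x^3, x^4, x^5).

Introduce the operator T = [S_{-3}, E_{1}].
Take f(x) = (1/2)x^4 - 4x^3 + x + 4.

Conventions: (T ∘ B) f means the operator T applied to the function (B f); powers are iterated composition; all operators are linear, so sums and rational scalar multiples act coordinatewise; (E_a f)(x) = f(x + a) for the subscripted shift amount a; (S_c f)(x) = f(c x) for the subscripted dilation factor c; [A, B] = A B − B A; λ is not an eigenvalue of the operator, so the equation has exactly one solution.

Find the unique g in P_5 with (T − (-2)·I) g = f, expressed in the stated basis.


g(x) = (1/4)x^4 + 52x^3 - 2754x^2 - (69755/2)x + 58023

write g with unknown coordinates in the stated basis and equate coefficients in (T − (-2)·I) g = f
solving from the highest basis element down gives g = (1/4)x^4 + 52x^3 - 2754x^2 - (69755/2)x + 58023
check: T g = -108x^3 + 5508x^2 + 69756x - 116042
so T g − (-2)·g = (1/2)x^4 - 4x^3 + x + 4 = f ✓


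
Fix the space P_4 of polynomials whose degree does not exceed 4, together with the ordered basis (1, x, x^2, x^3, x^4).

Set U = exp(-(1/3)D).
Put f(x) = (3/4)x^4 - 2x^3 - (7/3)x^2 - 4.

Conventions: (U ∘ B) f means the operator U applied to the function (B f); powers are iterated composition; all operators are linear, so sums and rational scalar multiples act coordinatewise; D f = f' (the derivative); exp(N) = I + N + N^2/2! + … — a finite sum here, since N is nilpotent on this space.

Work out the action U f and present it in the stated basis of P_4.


g(x) = (3/4)x^4 - 3x^3 + (1/6)x^2 + (7/9)x - 451/108

order-1 term: -x^3 + 2x^2 + (14/9)x
order-2 term: (1/2)x^2 - (2/3)x - 7/27
order-3 term: -(1/9)x + 2/27
order-4 term: 1/108
the series for exp(-(1/3)D) f terminates at order 4
exp(-(1/3)D) f = (3/4)x^4 - 3x^3 + (1/6)x^2 + (7/9)x - 451/108


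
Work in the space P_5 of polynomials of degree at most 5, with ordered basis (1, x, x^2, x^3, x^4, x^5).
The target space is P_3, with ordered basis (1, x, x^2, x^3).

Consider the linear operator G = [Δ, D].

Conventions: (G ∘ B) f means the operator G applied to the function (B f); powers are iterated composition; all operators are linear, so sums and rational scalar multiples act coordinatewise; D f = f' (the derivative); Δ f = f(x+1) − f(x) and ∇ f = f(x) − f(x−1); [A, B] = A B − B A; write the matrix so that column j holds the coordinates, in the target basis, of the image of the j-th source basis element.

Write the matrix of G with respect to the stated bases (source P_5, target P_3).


the matrix is [[0, 0, 0, 0, 0, 0]; [0, 0, 0, 0, 0, 0]; [0, 0, 0, 0, 0, 0]; [0, 0, 0, 0, 0, 0]] (rows listed top to bottom)

image of 1: 0
image of x: 0
image of x^2: 0
image of x^3: 0
image of x^4: 0
image of x^5: 0
each image's coordinates form column j of the matrix


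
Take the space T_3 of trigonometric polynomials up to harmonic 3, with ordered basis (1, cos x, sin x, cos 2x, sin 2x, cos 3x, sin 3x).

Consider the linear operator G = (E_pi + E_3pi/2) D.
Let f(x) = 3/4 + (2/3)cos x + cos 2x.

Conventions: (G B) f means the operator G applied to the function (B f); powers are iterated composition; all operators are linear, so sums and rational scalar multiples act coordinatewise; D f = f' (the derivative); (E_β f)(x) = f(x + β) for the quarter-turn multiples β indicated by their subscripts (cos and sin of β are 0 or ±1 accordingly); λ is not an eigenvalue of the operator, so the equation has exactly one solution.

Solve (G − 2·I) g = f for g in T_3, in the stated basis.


the image equals g(x) = -3/8 - (1/3)cos x - (1/3)sin x - (1/2)cos 2x

write g with unknown coordinates in the stated basis and equate coefficients in (G − 2·I) g = f
solving from the highest basis element down gives g = -3/8 - (1/3)cos x - (1/3)sin x - (1/2)cos 2x
check: G g = -(2/3)sin x
so G g − 2·g = 3/4 + (2/3)cos x + cos 2x = f ✓


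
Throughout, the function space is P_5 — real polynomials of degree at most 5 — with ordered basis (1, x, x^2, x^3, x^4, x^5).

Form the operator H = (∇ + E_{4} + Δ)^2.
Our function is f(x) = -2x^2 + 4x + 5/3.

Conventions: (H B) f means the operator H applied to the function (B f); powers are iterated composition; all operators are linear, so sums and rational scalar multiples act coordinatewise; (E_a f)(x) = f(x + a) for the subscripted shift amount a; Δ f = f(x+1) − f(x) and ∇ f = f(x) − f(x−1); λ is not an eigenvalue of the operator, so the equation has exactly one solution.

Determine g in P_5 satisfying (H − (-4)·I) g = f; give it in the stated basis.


g(x) = -(2/5)x^2 + (68/25)x + 797/375

write g with unknown coordinates in the stated basis and equate coefficients in (H − (-4)·I) g = f
solving from the highest basis element down gives g = -(2/5)x^2 + (68/25)x + 797/375
check: H g = -(2/5)x^2 - (172/25)x - 2563/375
so H g − (-4)·g = -2x^2 + 4x + 5/3 = f ✓


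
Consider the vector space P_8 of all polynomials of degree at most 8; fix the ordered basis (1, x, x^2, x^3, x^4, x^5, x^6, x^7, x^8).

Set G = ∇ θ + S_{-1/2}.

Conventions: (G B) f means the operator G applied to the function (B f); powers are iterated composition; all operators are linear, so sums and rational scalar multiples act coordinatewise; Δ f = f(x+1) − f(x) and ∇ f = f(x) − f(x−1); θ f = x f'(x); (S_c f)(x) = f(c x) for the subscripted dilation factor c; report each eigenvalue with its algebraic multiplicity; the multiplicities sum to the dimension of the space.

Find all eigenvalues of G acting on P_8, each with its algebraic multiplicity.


λ = -1/2 (multiplicity 1), λ = -1/8 (multiplicity 1), λ = -1/32 (multiplicity 1), λ = -1/128 (multiplicity 1), λ = 1/256 (multiplicity 1), λ = 1/64 (multiplicity 1), λ = 1/16 (multiplicity 1), λ = 1/4 (multiplicity 1), λ = 1 (multiplicity 1)

image of 1: 1
image of x: -(1/2)x + 1
image of x^2: (1/4)x^2 + 4x - 2
image of x^3: -(1/8)x^3 + 9x^2 - 9x + 3
image of x^4: (1/16)x^4 + 16x^3 - 24x^2 + 16x - 4
image of x^5: -(1/32)x^5 + 25x^4 - 50x^3 + 50x^2 - 25x + 5
image of x^6: (1/64)x^6 + 36x^5 - 90x^4 + 120x^3 - 90x^2 + 36x - 6
image of x^7: -(1/128)x^7 + 49x^6 - 147x^5 + 245x^4 - 245x^3 + 147x^2 - 49x + 7
image of x^8: (1/256)x^8 + 64x^7 - 224x^6 + 448x^5 - 560x^4 + 448x^3 - 224x^2 + 64x - 8
the matrix is upper triangular; its diagonal is (1, -1/2, 1/4, -1/8, 1/16, -1/32, 1/64, -1/128, 1/256)
for a triangular matrix the eigenvalues are the diagonal entries, with algebraic multiplicity their repetition count


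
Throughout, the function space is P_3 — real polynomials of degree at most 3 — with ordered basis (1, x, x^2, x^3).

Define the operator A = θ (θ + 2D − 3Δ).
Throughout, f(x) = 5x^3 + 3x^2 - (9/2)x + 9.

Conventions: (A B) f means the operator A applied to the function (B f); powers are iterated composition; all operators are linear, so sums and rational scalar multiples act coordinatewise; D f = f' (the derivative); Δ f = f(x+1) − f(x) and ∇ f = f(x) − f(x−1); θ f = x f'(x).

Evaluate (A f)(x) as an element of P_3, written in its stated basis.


the result is g(x) = 45x^3 - 18x^2 - (111/2)x

θ f = 15x^3 + 6x^2 - (9/2)x
D f = 15x^2 + 6x - 9/2
(2D) f = 30x^2 + 12x - 9
Δ f = 15x^2 + 21x + 7/2
(-3Δ) f = -45x^2 - 63x - 21/2
(θ + 2D − 3Δ) f = 15x^3 - 9x^2 - (111/2)x - 39/2
θ (θ + 2D − 3Δ) f = 45x^3 - 18x^2 - (111/2)x


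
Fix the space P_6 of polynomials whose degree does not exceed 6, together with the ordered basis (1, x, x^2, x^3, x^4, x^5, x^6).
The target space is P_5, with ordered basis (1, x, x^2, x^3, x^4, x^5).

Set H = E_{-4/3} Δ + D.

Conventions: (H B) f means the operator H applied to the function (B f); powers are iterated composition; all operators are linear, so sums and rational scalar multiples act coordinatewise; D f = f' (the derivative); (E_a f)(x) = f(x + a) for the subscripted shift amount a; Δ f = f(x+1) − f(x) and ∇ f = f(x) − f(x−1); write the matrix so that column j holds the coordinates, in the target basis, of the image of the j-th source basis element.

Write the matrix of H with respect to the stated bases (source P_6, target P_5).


the matrix is [[0, 2, -5/3, 7/3, -85/27, 341/81, -455/81]; [0, 0, 4, -5, 28/3, -425/27, 682/27]; [0, 0, 0, 6, -10, 70/3, -425/9]; [0, 0, 0, 0, 8, -50/3, 140/3]; [0, 0, 0, 0, 0, 10, -25]; [0, 0, 0, 0, 0, 0, 12]] (rows listed top to bottom)

image of 1: 0
image of x: 2
image of x^2: 4x - 5/3
image of x^3: 6x^2 - 5x + 7/3
image of x^4: 8x^3 - 10x^2 + (28/3)x - 85/27
image of x^5: 10x^4 - (50/3)x^3 + (70/3)x^2 - (425/27)x + 341/81
image of x^6: 12x^5 - 25x^4 + (140/3)x^3 - (425/9)x^2 + (682/27)x - 455/81
each image's coordinates form column j of the matrix


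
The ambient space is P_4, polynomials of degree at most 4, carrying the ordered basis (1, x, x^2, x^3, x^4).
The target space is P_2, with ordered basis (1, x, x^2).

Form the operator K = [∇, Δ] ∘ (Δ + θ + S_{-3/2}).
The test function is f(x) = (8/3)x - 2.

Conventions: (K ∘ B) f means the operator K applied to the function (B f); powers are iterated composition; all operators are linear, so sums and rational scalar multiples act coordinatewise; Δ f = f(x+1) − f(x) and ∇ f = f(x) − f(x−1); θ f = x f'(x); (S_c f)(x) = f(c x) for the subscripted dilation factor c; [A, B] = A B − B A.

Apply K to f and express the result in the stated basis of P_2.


Δ f = 8/3
θ f = (8/3)x
S_{-3/2} f = -4x - 2
(Δ + θ + S_{-3/2}) f = -(4/3)x + 2/3
Δ (Δ + θ + S_{-3/2}) f = -4/3
∇ Δ (Δ + θ + S_{-3/2}) f = 0
∇ (Δ + θ + S_{-3/2}) f = -4/3
Δ ∇ (Δ + θ + S_{-3/2}) f = 0
[∇, Δ] (Δ + θ + S_{-3/2}) f = 0

g(x) = 0


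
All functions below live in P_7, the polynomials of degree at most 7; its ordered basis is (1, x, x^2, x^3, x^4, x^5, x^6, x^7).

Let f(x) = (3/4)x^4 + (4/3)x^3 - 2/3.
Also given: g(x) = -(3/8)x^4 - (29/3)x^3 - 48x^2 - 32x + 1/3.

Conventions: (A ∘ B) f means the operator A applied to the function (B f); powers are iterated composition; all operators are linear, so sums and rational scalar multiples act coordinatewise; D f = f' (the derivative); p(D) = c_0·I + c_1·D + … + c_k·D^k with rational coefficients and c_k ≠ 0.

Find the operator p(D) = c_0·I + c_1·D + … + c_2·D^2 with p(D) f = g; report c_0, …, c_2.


p(D) = -(1/2)·I − 3·D − 4·D^2, i.e. c_0 = -1/2, c_1 = -3, c_2 = -4

D^0 f = (3/4)x^4 + (4/3)x^3 - 2/3
D^1 f = 3x^3 + 4x^2
D^2 f = 9x^2 + 8x
matching coefficients of g against c_0 f + c_1 Df + … from the top degree down determines the c_i
solution: c_0 = -1/2, c_1 = -3, c_2 = -4


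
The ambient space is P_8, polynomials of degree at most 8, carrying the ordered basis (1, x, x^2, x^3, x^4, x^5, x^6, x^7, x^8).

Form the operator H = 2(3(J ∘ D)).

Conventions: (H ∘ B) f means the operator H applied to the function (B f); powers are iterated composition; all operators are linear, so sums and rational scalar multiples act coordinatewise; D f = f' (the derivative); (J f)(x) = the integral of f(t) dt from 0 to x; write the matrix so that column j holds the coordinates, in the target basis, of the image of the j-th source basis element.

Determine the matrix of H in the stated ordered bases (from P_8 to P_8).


the matrix is [[0, 0, 0, 0, 0, 0, 0, 0, 0]; [0, 6, 0, 0, 0, 0, 0, 0, 0]; [0, 0, 6, 0, 0, 0, 0, 0, 0]; [0, 0, 0, 6, 0, 0, 0, 0, 0]; [0, 0, 0, 0, 6, 0, 0, 0, 0]; [0, 0, 0, 0, 0, 6, 0, 0, 0]; [0, 0, 0, 0, 0, 0, 6, 0, 0]; [0, 0, 0, 0, 0, 0, 0, 6, 0]; [0, 0, 0, 0, 0, 0, 0, 0, 6]] (rows listed top to bottom)

image of 1: 0
image of x: 6x
image of x^2: 6x^2
image of x^3: 6x^3
image of x^4: 6x^4
image of x^5: 6x^5
image of x^6: 6x^6
image of x^7: 6x^7
image of x^8: 6x^8
each image's coordinates form column j of the matrix


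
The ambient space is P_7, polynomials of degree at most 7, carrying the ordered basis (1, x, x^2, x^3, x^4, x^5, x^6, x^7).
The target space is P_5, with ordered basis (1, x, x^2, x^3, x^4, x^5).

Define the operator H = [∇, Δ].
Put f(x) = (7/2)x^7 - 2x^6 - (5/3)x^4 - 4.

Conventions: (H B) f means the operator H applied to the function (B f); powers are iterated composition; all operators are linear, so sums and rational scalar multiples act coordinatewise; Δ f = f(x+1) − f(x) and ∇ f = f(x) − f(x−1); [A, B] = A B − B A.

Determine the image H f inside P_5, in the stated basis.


the result is g(x) = 0

Δ f = (49/2)x^6 + (123/2)x^5 + (185/2)x^4 + (455/6)x^3 + (67/2)x^2 + (35/6)x - 1/6
∇ Δ f = 147x^5 - 60x^4 + 245x^3 - 80x^2 + 49x - 22/3
∇ f = (49/2)x^6 - (171/2)x^5 + (305/2)x^4 - (1015/6)x^3 + (227/2)x^2 - (259/6)x + 43/6
Δ ∇ f = 147x^5 - 60x^4 + 245x^3 - 80x^2 + 49x - 22/3
[∇, Δ] f = 0


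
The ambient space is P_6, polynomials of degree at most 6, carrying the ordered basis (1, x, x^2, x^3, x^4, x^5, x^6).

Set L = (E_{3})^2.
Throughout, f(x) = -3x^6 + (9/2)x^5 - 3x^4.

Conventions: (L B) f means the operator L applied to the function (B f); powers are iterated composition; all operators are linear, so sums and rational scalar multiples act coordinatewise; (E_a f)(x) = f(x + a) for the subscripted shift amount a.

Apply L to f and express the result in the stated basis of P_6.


the image equals g(x) = -3x^6 - (207/2)x^5 - 1488x^4 - 11412x^3 - 49248x^2 - 113400x - 108864

E_{3} f = -3x^6 - (99/2)x^5 - (681/2)x^4 - 1251x^3 - 2592x^2 - (5751/2)x - 2673/2
E_{3} E_{3} f = -3x^6 - (207/2)x^5 - 1488x^4 - 11412x^3 - 49248x^2 - 113400x - 108864


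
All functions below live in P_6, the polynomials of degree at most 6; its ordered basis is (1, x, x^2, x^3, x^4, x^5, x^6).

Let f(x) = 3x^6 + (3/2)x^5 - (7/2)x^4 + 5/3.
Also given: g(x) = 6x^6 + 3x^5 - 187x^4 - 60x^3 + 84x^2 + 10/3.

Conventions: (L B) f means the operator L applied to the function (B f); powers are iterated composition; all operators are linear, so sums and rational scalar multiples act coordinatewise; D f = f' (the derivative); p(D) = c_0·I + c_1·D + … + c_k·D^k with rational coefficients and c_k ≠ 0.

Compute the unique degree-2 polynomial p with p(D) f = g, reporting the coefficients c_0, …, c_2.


D^0 f = 3x^6 + (3/2)x^5 - (7/2)x^4 + 5/3
D^1 f = 18x^5 + (15/2)x^4 - 14x^3
D^2 f = 90x^4 + 30x^3 - 42x^2
matching coefficients of g against c_0 f + c_1 Df + … from the top degree down determines the c_i
solution: c_0 = 2, c_1 = 0, c_2 = -2

p(D) = 2·I − 2·D^2, i.e. c_0 = 2, c_1 = 0, c_2 = -2


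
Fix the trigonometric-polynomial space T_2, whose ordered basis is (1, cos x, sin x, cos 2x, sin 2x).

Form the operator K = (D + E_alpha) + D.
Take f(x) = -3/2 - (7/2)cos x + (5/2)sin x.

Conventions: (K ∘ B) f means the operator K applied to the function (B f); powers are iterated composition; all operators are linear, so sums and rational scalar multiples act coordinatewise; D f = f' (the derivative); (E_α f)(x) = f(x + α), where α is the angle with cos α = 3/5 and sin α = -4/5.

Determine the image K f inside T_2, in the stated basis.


D f = (5/2)cos x + (7/2)sin x
E_alpha f = -3/2 - (41/10)cos x - (13/10)sin x
(D + E_alpha) f = -3/2 - (8/5)cos x + (11/5)sin x
D f = (5/2)cos x + (7/2)sin x
((D + E_alpha) + D) f = -3/2 + (9/10)cos x + (57/10)sin x

the result is g(x) = -3/2 + (9/10)cos x + (57/10)sin x


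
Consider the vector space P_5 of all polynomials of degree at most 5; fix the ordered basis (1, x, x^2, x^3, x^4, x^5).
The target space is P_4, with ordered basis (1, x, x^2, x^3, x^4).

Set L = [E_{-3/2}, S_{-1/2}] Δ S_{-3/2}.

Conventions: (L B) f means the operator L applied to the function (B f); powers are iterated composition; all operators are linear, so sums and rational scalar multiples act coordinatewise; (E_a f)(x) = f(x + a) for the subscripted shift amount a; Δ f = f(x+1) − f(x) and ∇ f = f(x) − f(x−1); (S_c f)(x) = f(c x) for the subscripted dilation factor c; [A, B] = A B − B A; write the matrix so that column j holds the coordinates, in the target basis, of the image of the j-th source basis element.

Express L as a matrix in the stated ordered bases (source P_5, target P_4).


image of 1: 0
image of x: 0
image of x^2: 81/8
image of x^3: (729/32)x - 729/128
image of x^4: (2187/64)x^2 - (2187/128)x + 18225/256
image of x^5: (10935/256)x^3 - (32805/1024)x^2 + (273375/1024)x - 535815/8192
each image's coordinates form column j of the matrix

the matrix is [[0, 0, 81/8, -729/128, 18225/256, -535815/8192]; [0, 0, 0, 729/32, -2187/128, 273375/1024]; [0, 0, 0, 0, 2187/64, -32805/1024]; [0, 0, 0, 0, 0, 10935/256]; [0, 0, 0, 0, 0, 0]] (rows listed top to bottom)


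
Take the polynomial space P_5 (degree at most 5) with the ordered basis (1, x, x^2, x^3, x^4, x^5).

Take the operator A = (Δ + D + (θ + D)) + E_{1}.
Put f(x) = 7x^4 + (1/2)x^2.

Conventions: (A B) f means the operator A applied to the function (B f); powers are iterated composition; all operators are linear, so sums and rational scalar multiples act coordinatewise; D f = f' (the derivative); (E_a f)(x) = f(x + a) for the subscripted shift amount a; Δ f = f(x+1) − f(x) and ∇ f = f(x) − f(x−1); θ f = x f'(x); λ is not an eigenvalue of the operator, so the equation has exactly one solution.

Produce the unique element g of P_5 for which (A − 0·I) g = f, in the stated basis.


the image equals g(x) = (7/5)x^4 - (28/5)x^3 + (509/30)x^2 - (170/3)x + 3017/15

write g with unknown coordinates in the stated basis and equate coefficients in (A − 0·I) g = f
solving from the highest basis element down gives g = (7/5)x^4 - (28/5)x^3 + (509/30)x^2 - (170/3)x + 3017/15
check: A g = 7x^4 + (1/2)x^2
so A g − 0·g = 7x^4 + (1/2)x^2 = f ✓


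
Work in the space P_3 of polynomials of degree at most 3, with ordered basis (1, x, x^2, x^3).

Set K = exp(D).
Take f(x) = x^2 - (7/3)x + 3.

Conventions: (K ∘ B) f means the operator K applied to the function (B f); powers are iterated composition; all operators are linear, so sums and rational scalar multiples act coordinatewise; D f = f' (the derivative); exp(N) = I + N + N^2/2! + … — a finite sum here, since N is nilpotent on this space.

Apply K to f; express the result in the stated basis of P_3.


order-1 term: 2x - 7/3
order-2 term: 1
the series for exp(D) f terminates at order 2
exp(D) f = x^2 - (1/3)x + 5/3

the image equals g(x) = x^2 - (1/3)x + 5/3


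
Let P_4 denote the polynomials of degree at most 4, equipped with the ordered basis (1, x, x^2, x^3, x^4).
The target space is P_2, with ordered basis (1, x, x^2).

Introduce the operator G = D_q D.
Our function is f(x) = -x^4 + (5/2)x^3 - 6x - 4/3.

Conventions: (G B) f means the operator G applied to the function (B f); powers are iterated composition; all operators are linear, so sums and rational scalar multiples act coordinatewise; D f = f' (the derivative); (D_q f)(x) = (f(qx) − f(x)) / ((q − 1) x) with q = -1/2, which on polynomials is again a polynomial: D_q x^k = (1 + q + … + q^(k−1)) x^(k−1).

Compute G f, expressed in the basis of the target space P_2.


the image equals g(x) = -3x^2 + (15/4)x

D f = -4x^3 + (15/2)x^2 - 6
D_q D f = -3x^2 + (15/4)x


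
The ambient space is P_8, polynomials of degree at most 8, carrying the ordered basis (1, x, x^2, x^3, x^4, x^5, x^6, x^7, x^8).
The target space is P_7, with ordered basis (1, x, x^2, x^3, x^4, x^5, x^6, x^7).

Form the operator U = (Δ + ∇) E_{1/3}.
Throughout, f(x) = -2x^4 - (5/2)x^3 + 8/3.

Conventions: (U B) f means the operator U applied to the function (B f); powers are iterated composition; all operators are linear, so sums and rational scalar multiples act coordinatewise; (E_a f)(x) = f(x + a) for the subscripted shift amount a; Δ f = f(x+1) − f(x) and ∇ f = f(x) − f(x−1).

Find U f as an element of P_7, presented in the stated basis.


E_{1/3} f = -2x^4 - (31/6)x^3 - (23/6)x^2 - (61/54)x + 413/162
Δ E_{1/3} f = -8x^3 - (55/2)x^2 - (187/6)x - 655/54
∇ E_{1/3} f = -8x^3 - (7/2)x^2 - (1/6)x - 25/54
(Δ + ∇) E_{1/3} f = -16x^3 - 31x^2 - (94/3)x - 340/27

the result is g(x) = -16x^3 - 31x^2 - (94/3)x - 340/27


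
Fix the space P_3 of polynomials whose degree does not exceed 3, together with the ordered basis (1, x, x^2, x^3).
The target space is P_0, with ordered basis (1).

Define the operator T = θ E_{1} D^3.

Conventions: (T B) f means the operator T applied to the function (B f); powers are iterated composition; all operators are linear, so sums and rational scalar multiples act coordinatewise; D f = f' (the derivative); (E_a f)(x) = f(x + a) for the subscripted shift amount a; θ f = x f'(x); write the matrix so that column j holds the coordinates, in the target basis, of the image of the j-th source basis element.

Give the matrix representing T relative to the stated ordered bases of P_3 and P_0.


image of 1: 0
image of x: 0
image of x^2: 0
image of x^3: 0
each image's coordinates form column j of the matrix

the matrix is [[0, 0, 0, 0]] (rows listed top to bottom)


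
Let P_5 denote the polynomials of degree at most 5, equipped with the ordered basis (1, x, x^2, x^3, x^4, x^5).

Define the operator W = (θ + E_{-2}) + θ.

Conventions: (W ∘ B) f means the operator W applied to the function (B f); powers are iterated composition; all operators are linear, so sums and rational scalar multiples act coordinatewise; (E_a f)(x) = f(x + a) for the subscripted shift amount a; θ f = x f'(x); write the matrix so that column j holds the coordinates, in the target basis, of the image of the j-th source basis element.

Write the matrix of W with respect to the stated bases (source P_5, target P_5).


image of 1: 1
image of x: 3x - 2
image of x^2: 5x^2 - 4x + 4
image of x^3: 7x^3 - 6x^2 + 12x - 8
image of x^4: 9x^4 - 8x^3 + 24x^2 - 32x + 16
image of x^5: 11x^5 - 10x^4 + 40x^3 - 80x^2 + 80x - 32
each image's coordinates form column j of the matrix

the matrix is [[1, -2, 4, -8, 16, -32]; [0, 3, -4, 12, -32, 80]; [0, 0, 5, -6, 24, -80]; [0, 0, 0, 7, -8, 40]; [0, 0, 0, 0, 9, -10]; [0, 0, 0, 0, 0, 11]] (rows listed top to bottom)


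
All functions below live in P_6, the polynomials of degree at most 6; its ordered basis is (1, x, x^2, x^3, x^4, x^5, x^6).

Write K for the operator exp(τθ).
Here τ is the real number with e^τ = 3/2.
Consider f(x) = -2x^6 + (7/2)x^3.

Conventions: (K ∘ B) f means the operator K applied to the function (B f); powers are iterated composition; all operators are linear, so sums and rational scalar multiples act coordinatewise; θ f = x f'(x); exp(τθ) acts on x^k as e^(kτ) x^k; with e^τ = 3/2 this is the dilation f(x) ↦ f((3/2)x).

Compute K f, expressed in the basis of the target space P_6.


the image equals g(x) = -(729/32)x^6 + (189/16)x^3

exp(τθ) x^k = e^(kτ) x^k; with e^τ = 3/2 this sends x^k to (3/2)^k x^k
x^3 ↦ 27/8 x^3
x^6 ↦ 729/64 x^6
applying this coordinatewise to f: exp(τθ) f = -(729/32)x^6 + (189/16)x^3


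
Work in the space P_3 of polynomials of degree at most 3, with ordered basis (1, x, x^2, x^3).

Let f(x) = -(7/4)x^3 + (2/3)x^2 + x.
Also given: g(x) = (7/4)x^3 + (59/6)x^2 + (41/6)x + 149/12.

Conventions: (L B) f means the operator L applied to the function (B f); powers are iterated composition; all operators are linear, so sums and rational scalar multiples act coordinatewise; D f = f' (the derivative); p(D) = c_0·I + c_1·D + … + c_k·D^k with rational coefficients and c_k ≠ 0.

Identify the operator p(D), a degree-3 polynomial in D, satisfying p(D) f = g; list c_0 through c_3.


D^0 f = -(7/4)x^3 + (2/3)x^2 + x
D^1 f = -(21/4)x^2 + (4/3)x + 1
D^2 f = -(21/2)x + 4/3
D^3 f = -21/2
matching coefficients of g against c_0 f + c_1 Df + … from the top degree down determines the c_i
solution: c_0 = -1, c_1 = -2, c_2 = -1, c_3 = -3/2

c_0 = -1, c_1 = -2, c_2 = -1, c_3 = -3/2


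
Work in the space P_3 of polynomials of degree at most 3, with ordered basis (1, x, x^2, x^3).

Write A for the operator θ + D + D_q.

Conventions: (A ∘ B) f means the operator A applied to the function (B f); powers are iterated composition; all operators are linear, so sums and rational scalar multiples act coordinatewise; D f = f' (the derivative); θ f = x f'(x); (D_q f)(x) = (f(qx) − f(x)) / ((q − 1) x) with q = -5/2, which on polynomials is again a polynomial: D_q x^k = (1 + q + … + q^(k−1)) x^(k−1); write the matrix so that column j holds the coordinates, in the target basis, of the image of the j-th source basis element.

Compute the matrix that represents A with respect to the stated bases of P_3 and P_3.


image of 1: 0
image of x: x + 2
image of x^2: 2x^2 + (1/2)x
image of x^3: 3x^3 + (31/4)x^2
each image's coordinates form column j of the matrix

the matrix is [[0, 2, 0, 0]; [0, 1, 1/2, 0]; [0, 0, 2, 31/4]; [0, 0, 0, 3]] (rows listed top to bottom)


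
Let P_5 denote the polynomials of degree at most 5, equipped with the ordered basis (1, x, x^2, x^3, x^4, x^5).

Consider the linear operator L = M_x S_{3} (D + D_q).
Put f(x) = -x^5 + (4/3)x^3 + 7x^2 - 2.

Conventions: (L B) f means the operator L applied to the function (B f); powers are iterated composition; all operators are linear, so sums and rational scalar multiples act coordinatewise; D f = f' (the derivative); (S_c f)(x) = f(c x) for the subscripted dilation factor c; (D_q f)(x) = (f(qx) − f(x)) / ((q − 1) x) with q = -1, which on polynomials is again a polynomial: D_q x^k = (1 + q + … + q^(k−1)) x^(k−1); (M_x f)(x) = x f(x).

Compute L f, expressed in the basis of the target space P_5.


the image equals g(x) = -486x^5 + 48x^3 + 42x^2

D f = -5x^4 + 4x^2 + 14x
D_q f = -x^4 + (4/3)x^2
(D + D_q) f = -6x^4 + (16/3)x^2 + 14x
S_{3} (D + D_q) f = -486x^4 + 48x^2 + 42x
M_x S_{3} (D + D_q) f = -486x^5 + 48x^3 + 42x^2


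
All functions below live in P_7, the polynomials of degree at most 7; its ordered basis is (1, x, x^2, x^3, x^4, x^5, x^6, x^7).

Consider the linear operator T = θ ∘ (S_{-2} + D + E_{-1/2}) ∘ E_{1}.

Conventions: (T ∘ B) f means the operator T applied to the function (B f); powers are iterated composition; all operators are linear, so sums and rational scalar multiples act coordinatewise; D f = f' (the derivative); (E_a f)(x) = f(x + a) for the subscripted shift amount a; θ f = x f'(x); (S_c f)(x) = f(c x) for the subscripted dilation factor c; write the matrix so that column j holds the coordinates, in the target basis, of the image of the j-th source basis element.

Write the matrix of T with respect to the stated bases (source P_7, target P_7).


the matrix is [[0, 0, 0, 0, 0, 0, 0, 0]; [0, -1, -1, 3/4, 9/2, 165/16, 291/16, 1799/64]; [0, 0, 10, 33, 75, 285/2, 1935/8, 6069/16]; [0, 0, 0, -21, -78, -345/2, -585/2, -6615/16]; [0, 0, 0, 0, 68, 350, 1095, 5355/2]; [0, 0, 0, 0, 0, -155, -915, -12495/4]; [0, 0, 0, 0, 0, 0, 390, 2751]; [0, 0, 0, 0, 0, 0, 0, -889]] (rows listed top to bottom)

image of 1: 0
image of x: -x
image of x^2: 10x^2 - x
image of x^3: -21x^3 + 33x^2 + (3/4)x
image of x^4: 68x^4 - 78x^3 + 75x^2 + (9/2)x
image of x^5: -155x^5 + 350x^4 - (345/2)x^3 + (285/2)x^2 + (165/16)x
image of x^6: 390x^6 - 915x^5 + 1095x^4 - (585/2)x^3 + (1935/8)x^2 + (291/16)x
image of x^7: -889x^7 + 2751x^6 - (12495/4)x^5 + (5355/2)x^4 - (6615/16)x^3 + (6069/16)x^2 + (1799/64)x
each image's coordinates form column j of the matrix


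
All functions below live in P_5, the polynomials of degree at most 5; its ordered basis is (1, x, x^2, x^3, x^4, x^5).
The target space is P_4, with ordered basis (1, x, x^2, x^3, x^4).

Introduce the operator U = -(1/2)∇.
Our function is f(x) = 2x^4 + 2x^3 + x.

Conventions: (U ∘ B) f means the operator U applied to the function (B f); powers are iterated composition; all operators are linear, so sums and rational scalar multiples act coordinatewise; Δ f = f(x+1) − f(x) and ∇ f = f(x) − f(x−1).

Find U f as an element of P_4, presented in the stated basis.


∇ f = 8x^3 - 6x^2 + 2x + 1
(-(1/2)∇) f = -4x^3 + 3x^2 - x - 1/2

the image equals g(x) = -4x^3 + 3x^2 - x - 1/2


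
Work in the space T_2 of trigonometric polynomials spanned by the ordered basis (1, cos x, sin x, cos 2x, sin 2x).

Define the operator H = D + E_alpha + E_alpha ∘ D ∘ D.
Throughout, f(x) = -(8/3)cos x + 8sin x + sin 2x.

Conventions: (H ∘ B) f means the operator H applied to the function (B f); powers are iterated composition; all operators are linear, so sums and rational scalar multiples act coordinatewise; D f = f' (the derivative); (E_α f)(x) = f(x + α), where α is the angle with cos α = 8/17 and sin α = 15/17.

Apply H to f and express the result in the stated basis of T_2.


D f = 8cos x + (8/3)sin x + 2cos 2x
E_alpha f = (296/51)cos x + (104/17)sin x + (240/289)cos 2x - (161/289)sin 2x
D f = 8cos x + (8/3)sin x + 2cos 2x
D D f = (8/3)cos x - 8sin x - 4sin 2x
E_alpha D D f = -(296/51)cos x - (104/17)sin x - (960/289)cos 2x + (644/289)sin 2x
(D + E_alpha + E_alpha ∘ D ∘ D) f = 8cos x + (8/3)sin x - (142/289)cos 2x + (483/289)sin 2x

the result is g(x) = 8cos x + (8/3)sin x - (142/289)cos 2x + (483/289)sin 2x


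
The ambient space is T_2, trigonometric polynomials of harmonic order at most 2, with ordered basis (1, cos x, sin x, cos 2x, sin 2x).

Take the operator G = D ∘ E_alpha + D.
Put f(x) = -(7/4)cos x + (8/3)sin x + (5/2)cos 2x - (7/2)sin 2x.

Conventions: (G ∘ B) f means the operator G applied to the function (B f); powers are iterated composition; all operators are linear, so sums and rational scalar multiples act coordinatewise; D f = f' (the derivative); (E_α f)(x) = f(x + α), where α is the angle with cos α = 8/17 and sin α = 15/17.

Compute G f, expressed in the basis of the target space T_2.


the image equals g(x) = (1115/204)cos x + (15/68)sin x - (2096/289)cos 2x + (1040/289)sin 2x

E_alpha f = (26/17)cos x + (571/204)sin x - (2485/578)cos 2x - (73/578)sin 2x
D E_alpha f = (571/204)cos x - (26/17)sin x - (73/289)cos 2x + (2485/289)sin 2x
D f = (8/3)cos x + (7/4)sin x - 7cos 2x - 5sin 2x
(D ∘ E_alpha + D) f = (1115/204)cos x + (15/68)sin x - (2096/289)cos 2x + (1040/289)sin 2x


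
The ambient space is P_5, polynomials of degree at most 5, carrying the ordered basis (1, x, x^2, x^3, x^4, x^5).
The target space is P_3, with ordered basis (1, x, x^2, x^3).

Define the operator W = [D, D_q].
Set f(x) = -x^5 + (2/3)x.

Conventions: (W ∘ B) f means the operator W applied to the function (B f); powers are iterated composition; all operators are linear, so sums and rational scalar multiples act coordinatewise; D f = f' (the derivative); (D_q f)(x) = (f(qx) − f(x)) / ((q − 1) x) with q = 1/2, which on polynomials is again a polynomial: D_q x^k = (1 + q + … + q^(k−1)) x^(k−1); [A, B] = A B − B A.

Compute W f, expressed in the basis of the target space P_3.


D_q f = -(31/16)x^4 + 2/3
D D_q f = -(31/4)x^3
D f = -5x^4 + 2/3
D_q D f = -(75/8)x^3
[D, D_q] f = (13/8)x^3

g(x) = (13/8)x^3


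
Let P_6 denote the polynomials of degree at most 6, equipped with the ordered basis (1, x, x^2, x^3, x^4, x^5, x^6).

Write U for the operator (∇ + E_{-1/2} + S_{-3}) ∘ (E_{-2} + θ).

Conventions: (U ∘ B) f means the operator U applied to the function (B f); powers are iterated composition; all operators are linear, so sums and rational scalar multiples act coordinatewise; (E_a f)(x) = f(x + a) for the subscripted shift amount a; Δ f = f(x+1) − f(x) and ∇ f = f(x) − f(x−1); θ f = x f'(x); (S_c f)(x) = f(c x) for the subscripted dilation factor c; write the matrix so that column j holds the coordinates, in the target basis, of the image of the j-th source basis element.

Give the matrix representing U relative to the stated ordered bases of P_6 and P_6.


the matrix is [[2, -3, 15/4, -2, -219/16, 1379/16, -23217/64]; [0, -4, 11, -39, 247/2, -3145/8, 20655/16]; [0, 0, 30, -54, 411/2, -1285/2, 26985/16]; [0, 0, 0, -104, 218, -1105, 8985/2]; [0, 0, 0, 0, 410, -805, 19245/4]; [0, 0, 0, 0, 0, -1452, 2925]; [0, 0, 0, 0, 0, 0, 5110]] (rows listed top to bottom)

image of 1: 2
image of x: -4x - 3
image of x^2: 30x^2 + 11x + 15/4
image of x^3: -104x^3 - 54x^2 - 39x - 2
image of x^4: 410x^4 + 218x^3 + (411/2)x^2 + (247/2)x - 219/16
image of x^5: -1452x^5 - 805x^4 - 1105x^3 - (1285/2)x^2 - (3145/8)x + 1379/16
image of x^6: 5110x^6 + 2925x^5 + (19245/4)x^4 + (8985/2)x^3 + (26985/16)x^2 + (20655/16)x - 23217/64
each image's coordinates form column j of the matrix


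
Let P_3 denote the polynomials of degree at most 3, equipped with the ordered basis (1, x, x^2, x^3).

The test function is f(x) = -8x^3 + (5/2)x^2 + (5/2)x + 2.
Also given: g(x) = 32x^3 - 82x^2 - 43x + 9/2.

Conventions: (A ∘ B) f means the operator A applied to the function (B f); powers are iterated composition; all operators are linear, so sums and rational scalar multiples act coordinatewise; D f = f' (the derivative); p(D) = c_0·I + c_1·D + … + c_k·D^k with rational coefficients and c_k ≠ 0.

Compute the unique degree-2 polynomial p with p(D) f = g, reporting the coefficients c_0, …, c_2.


D^0 f = -8x^3 + (5/2)x^2 + (5/2)x + 2
D^1 f = -24x^2 + 5x + 5/2
D^2 f = -48x + 5
matching coefficients of g against c_0 f + c_1 Df + … from the top degree down determines the c_i
solution: c_0 = -4, c_1 = 3, c_2 = 1

p(D) = -4·I + 3·D + D^2, i.e. c_0 = -4, c_1 = 3, c_2 = 1


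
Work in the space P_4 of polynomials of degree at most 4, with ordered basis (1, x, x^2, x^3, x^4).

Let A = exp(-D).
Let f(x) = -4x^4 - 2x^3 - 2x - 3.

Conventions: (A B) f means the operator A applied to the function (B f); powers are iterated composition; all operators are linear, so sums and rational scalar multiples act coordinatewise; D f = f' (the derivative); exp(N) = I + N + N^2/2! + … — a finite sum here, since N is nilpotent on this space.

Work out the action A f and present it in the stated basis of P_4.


g(x) = -4x^4 + 14x^3 - 18x^2 + 8x - 3

order-1 term: 16x^3 + 6x^2 + 2
order-2 term: -24x^2 - 6x
order-3 term: 16x + 2
order-4 term: -4
the series for exp(-D) f terminates at order 4
exp(-D) f = -4x^4 + 14x^3 - 18x^2 + 8x - 3


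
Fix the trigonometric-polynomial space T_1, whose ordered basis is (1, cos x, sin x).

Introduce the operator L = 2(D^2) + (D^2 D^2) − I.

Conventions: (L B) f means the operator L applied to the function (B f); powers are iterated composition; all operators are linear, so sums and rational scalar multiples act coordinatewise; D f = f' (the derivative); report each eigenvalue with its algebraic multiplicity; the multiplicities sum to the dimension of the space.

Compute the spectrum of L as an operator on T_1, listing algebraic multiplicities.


image of 1: -1
image of cos x: -2cos x
image of sin x: -2sin x
the matrix is diagonal; its diagonal is (-1, -2, -2)
for a triangular matrix the eigenvalues are the diagonal entries, with algebraic multiplicity their repetition count

λ = -2 (multiplicity 2), λ = -1 (multiplicity 1)


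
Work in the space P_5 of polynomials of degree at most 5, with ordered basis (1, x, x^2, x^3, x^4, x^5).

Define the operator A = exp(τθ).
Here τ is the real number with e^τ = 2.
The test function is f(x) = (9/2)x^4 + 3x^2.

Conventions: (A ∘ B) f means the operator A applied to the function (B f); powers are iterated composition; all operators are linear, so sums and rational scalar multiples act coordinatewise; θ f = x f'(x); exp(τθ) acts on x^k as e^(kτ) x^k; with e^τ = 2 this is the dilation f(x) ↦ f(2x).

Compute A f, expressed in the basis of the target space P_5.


exp(τθ) x^k = e^(kτ) x^k; with e^τ = 2 this sends x^k to 2^k x^k
x^2 ↦ 4 x^2
x^4 ↦ 16 x^4
applying this coordinatewise to f: exp(τθ) f = 72x^4 + 12x^2

g(x) = 72x^4 + 12x^2


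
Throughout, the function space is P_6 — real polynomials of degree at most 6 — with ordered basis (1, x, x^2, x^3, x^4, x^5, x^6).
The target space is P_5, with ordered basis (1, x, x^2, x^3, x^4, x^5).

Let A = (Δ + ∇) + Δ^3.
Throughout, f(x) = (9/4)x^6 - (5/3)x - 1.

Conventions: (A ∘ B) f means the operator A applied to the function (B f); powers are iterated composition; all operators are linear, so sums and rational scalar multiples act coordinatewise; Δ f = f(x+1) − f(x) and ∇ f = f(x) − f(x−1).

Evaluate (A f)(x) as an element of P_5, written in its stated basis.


the image equals g(x) = 27x^5 + 360x^3 + 1215x^2 + 2052x + 3635/3

Δ f = (27/2)x^5 + (135/4)x^4 + 45x^3 + (135/4)x^2 + (27/2)x + 7/12
∇ f = (27/2)x^5 - (135/4)x^4 + 45x^3 - (135/4)x^2 + (27/2)x - 47/12
(Δ + ∇) f = 27x^5 + 90x^3 + 27x - 10/3
Δ f = (27/2)x^5 + (135/4)x^4 + 45x^3 + (135/4)x^2 + (27/2)x + 7/12
Δ Δ f = (135/2)x^4 + 270x^3 + (945/2)x^2 + 405x + 279/2
Δ Δ Δ f = 270x^3 + 1215x^2 + 2025x + 1215
((Δ + ∇) + Δ^3) f = 27x^5 + 360x^3 + 1215x^2 + 2052x + 3635/3


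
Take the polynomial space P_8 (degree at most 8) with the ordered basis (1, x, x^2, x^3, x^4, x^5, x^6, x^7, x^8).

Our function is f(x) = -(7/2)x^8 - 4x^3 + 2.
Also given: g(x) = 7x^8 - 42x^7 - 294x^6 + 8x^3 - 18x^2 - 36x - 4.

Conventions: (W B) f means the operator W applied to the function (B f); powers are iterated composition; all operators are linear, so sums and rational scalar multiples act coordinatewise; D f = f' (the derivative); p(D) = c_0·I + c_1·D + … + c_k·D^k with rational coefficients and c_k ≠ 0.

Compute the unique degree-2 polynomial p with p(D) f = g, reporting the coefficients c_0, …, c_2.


c_0 = -2, c_1 = 3/2, c_2 = 3/2

D^0 f = -(7/2)x^8 - 4x^3 + 2
D^1 f = -28x^7 - 12x^2
D^2 f = -196x^6 - 24x
matching coefficients of g against c_0 f + c_1 Df + … from the top degree down determines the c_i
solution: c_0 = -2, c_1 = 3/2, c_2 = 3/2


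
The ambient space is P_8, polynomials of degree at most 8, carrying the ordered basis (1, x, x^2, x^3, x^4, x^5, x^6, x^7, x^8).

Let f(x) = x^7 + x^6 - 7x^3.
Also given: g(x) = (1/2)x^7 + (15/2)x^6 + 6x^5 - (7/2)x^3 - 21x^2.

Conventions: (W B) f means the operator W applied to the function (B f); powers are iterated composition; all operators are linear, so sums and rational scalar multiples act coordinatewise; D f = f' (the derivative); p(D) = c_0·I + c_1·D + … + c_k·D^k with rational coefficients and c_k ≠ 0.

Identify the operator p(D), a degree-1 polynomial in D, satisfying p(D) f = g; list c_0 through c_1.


D^0 f = x^7 + x^6 - 7x^3
D^1 f = 7x^6 + 6x^5 - 21x^2
matching coefficients of g against c_0 f + c_1 Df + … from the top degree down determines the c_i
solution: c_0 = 1/2, c_1 = 1

c_0 = 1/2, c_1 = 1


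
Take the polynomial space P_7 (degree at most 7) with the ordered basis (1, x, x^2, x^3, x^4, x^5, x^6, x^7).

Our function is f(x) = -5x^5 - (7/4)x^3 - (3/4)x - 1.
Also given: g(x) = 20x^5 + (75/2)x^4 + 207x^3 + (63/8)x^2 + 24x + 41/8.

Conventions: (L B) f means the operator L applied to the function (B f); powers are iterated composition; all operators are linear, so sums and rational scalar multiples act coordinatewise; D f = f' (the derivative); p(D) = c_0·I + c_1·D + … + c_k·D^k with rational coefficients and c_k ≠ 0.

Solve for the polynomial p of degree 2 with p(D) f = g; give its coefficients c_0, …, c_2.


D^0 f = -5x^5 - (7/4)x^3 - (3/4)x - 1
D^1 f = -25x^4 - (21/4)x^2 - 3/4
D^2 f = -100x^3 - (21/2)x
matching coefficients of g against c_0 f + c_1 Df + … from the top degree down determines the c_i
solution: c_0 = -4, c_1 = -3/2, c_2 = -2

p(D) = -4·I − (3/2)·D − 2·D^2, i.e. c_0 = -4, c_1 = -3/2, c_2 = -2


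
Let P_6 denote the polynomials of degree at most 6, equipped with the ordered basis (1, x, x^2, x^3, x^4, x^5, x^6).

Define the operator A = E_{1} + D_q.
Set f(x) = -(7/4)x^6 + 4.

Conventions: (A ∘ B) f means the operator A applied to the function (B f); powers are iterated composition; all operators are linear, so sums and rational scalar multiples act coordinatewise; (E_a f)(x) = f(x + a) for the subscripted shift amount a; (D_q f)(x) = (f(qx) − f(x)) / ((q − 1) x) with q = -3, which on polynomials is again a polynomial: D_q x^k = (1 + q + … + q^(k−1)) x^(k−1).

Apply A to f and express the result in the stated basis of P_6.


E_{1} f = -(7/4)x^6 - (21/2)x^5 - (105/4)x^4 - 35x^3 - (105/4)x^2 - (21/2)x + 9/4
D_q f = (637/2)x^5
(E_{1} + D_q) f = -(7/4)x^6 + 308x^5 - (105/4)x^4 - 35x^3 - (105/4)x^2 - (21/2)x + 9/4

g(x) = -(7/4)x^6 + 308x^5 - (105/4)x^4 - 35x^3 - (105/4)x^2 - (21/2)x + 9/4


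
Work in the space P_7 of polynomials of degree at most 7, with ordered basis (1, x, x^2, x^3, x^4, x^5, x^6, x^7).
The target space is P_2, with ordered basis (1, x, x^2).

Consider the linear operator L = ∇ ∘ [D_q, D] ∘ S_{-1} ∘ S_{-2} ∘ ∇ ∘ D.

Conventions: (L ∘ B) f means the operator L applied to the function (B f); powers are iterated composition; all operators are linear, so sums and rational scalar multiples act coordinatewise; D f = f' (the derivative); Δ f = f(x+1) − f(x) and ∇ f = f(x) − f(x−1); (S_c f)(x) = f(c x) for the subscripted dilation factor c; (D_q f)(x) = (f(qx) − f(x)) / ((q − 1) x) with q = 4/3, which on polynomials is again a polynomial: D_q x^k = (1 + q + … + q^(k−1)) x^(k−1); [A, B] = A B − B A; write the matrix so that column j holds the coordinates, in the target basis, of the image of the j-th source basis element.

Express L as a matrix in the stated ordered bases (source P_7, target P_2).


the matrix is [[0, 0, 0, 0, 0, -1760/9, 6080/3, -396592/27]; [0, 0, 0, 0, 0, 0, -2880, 314272/9]; [0, 0, 0, 0, 0, 0, 0, -223552/9]] (rows listed top to bottom)

image of 1: 0
image of x: 0
image of x^2: 0
image of x^3: 0
image of x^4: 0
image of x^5: -1760/9
image of x^6: -2880x + 6080/3
image of x^7: -(223552/9)x^2 + (314272/9)x - 396592/27
each image's coordinates form column j of the matrix
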